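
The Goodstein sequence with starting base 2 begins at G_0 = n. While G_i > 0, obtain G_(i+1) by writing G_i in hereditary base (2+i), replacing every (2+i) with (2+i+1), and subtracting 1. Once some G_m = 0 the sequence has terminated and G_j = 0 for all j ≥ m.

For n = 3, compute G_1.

3

base 2: 3 = 2 + 1; at 3: 3 + 1 = 4; next = 3
base 3: 3 = 3; at 4: 4 = 4; next = 3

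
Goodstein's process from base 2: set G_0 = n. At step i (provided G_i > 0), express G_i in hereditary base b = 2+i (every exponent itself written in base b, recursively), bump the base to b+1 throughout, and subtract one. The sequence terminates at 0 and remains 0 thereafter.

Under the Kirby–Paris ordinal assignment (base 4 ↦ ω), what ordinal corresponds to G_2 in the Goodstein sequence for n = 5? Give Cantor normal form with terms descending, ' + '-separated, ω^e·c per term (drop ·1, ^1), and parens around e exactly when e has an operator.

ω^3·3 + ω^2·3 + ω·3 + 3

(0) 5|_2 = 2^2 + 1 ↦ 3^3 + 1|_3 = 28 ⇒ 27
(1) 27|_3 = 3^3 ↦ 4^4|_4 = 256 ⇒ 255
(2) 255|_4 = 3·4^3 + 3·4^2 + 3·4 + 3 ↦ 3·5^3 + 3·5^2 + 3·5 + 3|_5 = 468 ⇒ 467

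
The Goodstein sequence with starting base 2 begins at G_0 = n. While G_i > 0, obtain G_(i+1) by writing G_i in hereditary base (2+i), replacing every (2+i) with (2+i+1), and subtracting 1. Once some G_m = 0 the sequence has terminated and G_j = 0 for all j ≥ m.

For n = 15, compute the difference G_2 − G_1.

1172

(0) 15|_2 = 2^(2 + 1) + 2^2 + 2 + 1 ↦ 3^(3 + 1) + 3^3 + 3 + 1|_3 = 112 ⇒ 111
(1) 111|_3 = 3^(3 + 1) + 3^3 + 3 ↦ 4^(4 + 1) + 4^4 + 4|_4 = 1284 ⇒ 1283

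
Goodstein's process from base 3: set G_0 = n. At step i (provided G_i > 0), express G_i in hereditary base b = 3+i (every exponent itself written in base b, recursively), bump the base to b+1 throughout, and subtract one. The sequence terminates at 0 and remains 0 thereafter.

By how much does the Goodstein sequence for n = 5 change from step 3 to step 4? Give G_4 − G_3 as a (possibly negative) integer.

-1

i=0: 5 = 3 + 2 (b=3); 3→4: 4 + 2 = 6; 6−1 = 5
i=1: 5 = 4 + 1 (b=4); 4→5: 5 + 1 = 6; 6−1 = 5
i=2: 5 = 5 (b=5); 5→6: 6 = 6; 6−1 = 5
i=3: 5 = 5 (b=6); 6→7: 5 = 5; 5−1 = 4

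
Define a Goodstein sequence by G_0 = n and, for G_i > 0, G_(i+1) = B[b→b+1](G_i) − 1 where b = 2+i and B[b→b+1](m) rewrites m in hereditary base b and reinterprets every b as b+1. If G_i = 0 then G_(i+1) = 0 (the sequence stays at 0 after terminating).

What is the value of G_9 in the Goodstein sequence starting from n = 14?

step 0: 14 = 2^(2 + 1) + 2^2 + 2; sub 3 for 2: 3^(3 + 1) + 3^3 + 3; = 111; G_1 = 111−1 = 110
step 1: 110 = 3^(3 + 1) + 3^3 + 2; sub 4 for 3: 4^(4 + 1) + 4^4 + 2; = 1282; G_2 = 1282−1 = 1281
step 2: 1281 = 4^(4 + 1) + 4^4 + 1; sub 5 for 4: 5^(5 + 1) + 5^5 + 1; = 18751; G_3 = 18751−1 = 18750
step 3: 18750 = 5^(5 + 1) + 5^5; sub 6 for 5: 6^(6 + 1) + 6^6; = 326592; G_4 = 326592−1 = 326591
step 4: 326591 = 6^(6 + 1) + 5·6^5 + 5·6^4 + 5·6^3 + 5·6^2 + 5·6 + 5; sub 7 for 6: 7^(7 + 1) + 5·7^5 + 5·7^4 + 5·7^3 + 5·7^2 + 5·7 + 5; = 5862841; G_5 = 5862841−1 = 5862840
step 5: 5862840 = 7^(7 + 1) + 5·7^5 + 5·7^4 + 5·7^3 + 5·7^2 + 5·7 + 4; sub 8 for 7: 8^(8 + 1) + 5·8^5 + 5·8^4 + 5·8^3 + 5·8^2 + 5·8 + 4; = 134404972; G_6 = 134404972−1 = 134404971
step 6: 134404971 = 8^(8 + 1) + 5·8^5 + 5·8^4 + 5·8^3 + 5·8^2 + 5·8 + 3; sub 9 for 8: 9^(9 + 1) + 5·9^5 + 5·9^4 + 5·9^3 + 5·9^2 + 5·9 + 3; = 3487116549; G_7 = 3487116549−1 = 3487116548
step 7: 3487116548 = 9^(9 + 1) + 5·9^5 + 5·9^4 + 5·9^3 + 5·9^2 + 5·9 + 2; sub 10 for 9: 10^(10 + 1) + 5·10^5 + 5·10^4 + 5·10^3 + 5·10^2 + 5·10 + 2; = 100000555552; G_8 = 100000555552−1 = 100000555551
step 8: 100000555551 = 10^(10 + 1) + 5·10^5 + 5·10^4 + 5·10^3 + 5·10^2 + 5·10 + 1; sub 11 for 10: 11^(11 + 1) + 5·11^5 + 5·11^4 + 5·11^3 + 5·11^2 + 5·11 + 1; = 3138429262497; G_9 = 3138429262497−1 = 3138429262496

3138429262496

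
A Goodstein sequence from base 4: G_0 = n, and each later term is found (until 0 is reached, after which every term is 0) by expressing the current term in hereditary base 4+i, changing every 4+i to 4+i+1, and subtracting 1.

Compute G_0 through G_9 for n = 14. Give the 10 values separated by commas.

14, 16, 18, 20, 21, 22, 23, 24, 25, 26

G_0=14  [base 4] 3·4 + 2  →[4↦5]→  3·5 + 2 = 17  −1 ⇒ G_1=16
G_1=16  [base 5] 3·5 + 1  →[5↦6]→  3·6 + 1 = 19  −1 ⇒ G_2=18
G_2=18  [base 6] 3·6  →[6↦7]→  3·7 = 21  −1 ⇒ G_3=20
G_3=20  [base 7] 2·7 + 6  →[7↦8]→  2·8 + 6 = 22  −1 ⇒ G_4=21
G_4=21  [base 8] 2·8 + 5  →[8↦9]→  2·9 + 5 = 23  −1 ⇒ G_5=22
G_5=22  [base 9] 2·9 + 4  →[9↦10]→  2·10 + 4 = 24  −1 ⇒ G_6=23
G_6=23  [base 10] 2·10 + 3  →[10↦11]→  2·11 + 3 = 25  −1 ⇒ G_7=24
G_7=24  [base 11] 2·11 + 2  →[11↦12]→  2·12 + 2 = 26  −1 ⇒ G_8=25
G_8=25  [base 12] 2·12 + 1  →[12↦13]→  2·13 + 1 = 27  −1 ⇒ G_9=26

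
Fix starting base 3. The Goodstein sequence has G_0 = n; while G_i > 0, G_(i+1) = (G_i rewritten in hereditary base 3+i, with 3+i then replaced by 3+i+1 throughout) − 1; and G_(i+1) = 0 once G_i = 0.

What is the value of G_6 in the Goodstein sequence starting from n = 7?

i=0: 7 = 2·3 + 1 (b=3); 3→4: 2·4 + 1 = 9; 9−1 = 8
i=1: 8 = 2·4 (b=4); 4→5: 2·5 = 10; 10−1 = 9
i=2: 9 = 5 + 4 (b=5); 5→6: 6 + 4 = 10; 10−1 = 9
i=3: 9 = 6 + 3 (b=6); 6→7: 7 + 3 = 10; 10−1 = 9
i=4: 9 = 7 + 2 (b=7); 7→8: 8 + 2 = 10; 10−1 = 9
i=5: 9 = 8 + 1 (b=8); 8→9: 9 + 1 = 10; 10−1 = 9
i=6: 9 = 9 (b=9); 9→10: 10 = 10; 10−1 = 9

9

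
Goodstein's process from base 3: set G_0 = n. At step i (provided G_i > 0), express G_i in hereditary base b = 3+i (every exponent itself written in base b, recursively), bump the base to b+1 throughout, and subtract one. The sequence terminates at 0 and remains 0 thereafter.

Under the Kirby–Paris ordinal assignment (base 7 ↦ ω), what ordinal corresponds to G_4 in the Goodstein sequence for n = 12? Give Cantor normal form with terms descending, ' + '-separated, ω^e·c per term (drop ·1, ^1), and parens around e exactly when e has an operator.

base 3: 12 = 3^2 + 3; at 4: 4^2 + 4 = 20; next = 19
base 4: 19 = 4^2 + 3; at 5: 5^2 + 3 = 28; next = 27
base 5: 27 = 5^2 + 2; at 6: 6^2 + 2 = 38; next = 37
base 6: 37 = 6^2 + 1; at 7: 7^2 + 1 = 50; next = 49

ω^2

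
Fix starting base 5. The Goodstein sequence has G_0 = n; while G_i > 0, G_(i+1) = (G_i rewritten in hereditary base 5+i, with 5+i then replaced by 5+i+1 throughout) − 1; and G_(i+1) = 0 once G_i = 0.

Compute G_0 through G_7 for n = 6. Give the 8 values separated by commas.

G_0 = 6. HB_5(6) = 5 + 1. Bump = 7. G_1 = 6.
G_1 = 6. HB_6(6) = 6. Bump = 7. G_2 = 6.
G_2 = 6. HB_7(6) = 6. Bump = 6. G_3 = 5.
G_3 = 5. HB_8(5) = 5. Bump = 5. G_4 = 4.
G_4 = 4. HB_9(4) = 4. Bump = 4. G_5 = 3.
G_5 = 3. HB_10(3) = 3. Bump = 3. G_6 = 2.
G_6 = 2. HB_11(2) = 2. Bump = 2. G_7 = 1.

6, 6, 6, 5, 4, 3, 2, 1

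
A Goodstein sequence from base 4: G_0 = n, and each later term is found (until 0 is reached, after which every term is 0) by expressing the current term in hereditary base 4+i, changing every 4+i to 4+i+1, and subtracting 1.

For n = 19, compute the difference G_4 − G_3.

14

(0) 19|_4 = 4^2 + 3 ↦ 5^2 + 3|_5 = 28 ⇒ 27
(1) 27|_5 = 5^2 + 2 ↦ 6^2 + 2|_6 = 38 ⇒ 37
(2) 37|_6 = 6^2 + 1 ↦ 7^2 + 1|_7 = 50 ⇒ 49
(3) 49|_7 = 7^2 ↦ 8^2|_8 = 64 ⇒ 63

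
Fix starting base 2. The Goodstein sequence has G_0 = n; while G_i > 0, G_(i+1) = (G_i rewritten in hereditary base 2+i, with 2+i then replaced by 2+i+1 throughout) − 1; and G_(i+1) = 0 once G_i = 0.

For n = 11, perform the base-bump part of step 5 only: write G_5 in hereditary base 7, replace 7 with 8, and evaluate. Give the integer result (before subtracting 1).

134217728

G_0 = 11. HB_2(11) = 2^(2 + 1) + 2 + 1. Bump = 85. G_1 = 84.
G_1 = 84. HB_3(84) = 3^(3 + 1) + 3. Bump = 1028. G_2 = 1027.
G_2 = 1027. HB_4(1027) = 4^(4 + 1) + 3. Bump = 15628. G_3 = 15627.
G_3 = 15627. HB_5(15627) = 5^(5 + 1) + 2. Bump = 279938. G_4 = 279937.
G_4 = 279937. HB_6(279937) = 6^(6 + 1) + 1. Bump = 5764802. G_5 = 5764801.
G_5 = 5764801. HB_7(5764801) = 7^(7 + 1). Bump = 134217728. G_6 = 134217727.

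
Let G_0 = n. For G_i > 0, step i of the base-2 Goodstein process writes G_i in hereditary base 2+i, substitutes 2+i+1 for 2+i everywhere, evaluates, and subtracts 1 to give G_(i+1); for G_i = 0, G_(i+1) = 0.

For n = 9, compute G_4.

G_0=9  [base 2] 2^(2 + 1) + 1  →[2↦3]→  3^(3 + 1) + 1 = 82  −1 ⇒ G_1=81
G_1=81  [base 3] 3^(3 + 1)  →[3↦4]→  4^(4 + 1) = 1024  −1 ⇒ G_2=1023
G_2=1023  [base 4] 3·4^4 + 3·4^3 + 3·4^2 + 3·4 + 3  →[4↦5]→  3·5^5 + 3·5^3 + 3·5^2 + 3·5 + 3 = 9843  −1 ⇒ G_3=9842
G_3=9842  [base 5] 3·5^5 + 3·5^3 + 3·5^2 + 3·5 + 2  →[5↦6]→  3·6^6 + 3·6^3 + 3·6^2 + 3·6 + 2 = 140744  −1 ⇒ G_4=140743
G_4=140743  [base 6] 3·6^6 + 3·6^3 + 3·6^2 + 3·6 + 1  →[6↦7]→  3·7^7 + 3·7^3 + 3·7^2 + 3·7 + 1 = 2471827  −1 ⇒ G_5=2471826

140743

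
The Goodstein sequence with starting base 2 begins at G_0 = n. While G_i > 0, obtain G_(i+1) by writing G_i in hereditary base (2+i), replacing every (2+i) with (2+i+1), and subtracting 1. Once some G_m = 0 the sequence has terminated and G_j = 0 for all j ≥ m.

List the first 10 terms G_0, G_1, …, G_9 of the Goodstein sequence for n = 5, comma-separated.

(0) 5|_2 = 2^2 + 1 ↦ 3^3 + 1|_3 = 28 ⇒ 27
(1) 27|_3 = 3^3 ↦ 4^4|_4 = 256 ⇒ 255
(2) 255|_4 = 3·4^3 + 3·4^2 + 3·4 + 3 ↦ 3·5^3 + 3·5^2 + 3·5 + 3|_5 = 468 ⇒ 467
(3) 467|_5 = 3·5^3 + 3·5^2 + 3·5 + 2 ↦ 3·6^3 + 3·6^2 + 3·6 + 2|_6 = 776 ⇒ 775
(4) 775|_6 = 3·6^3 + 3·6^2 + 3·6 + 1 ↦ 3·7^3 + 3·7^2 + 3·7 + 1|_7 = 1198 ⇒ 1197
(5) 1197|_7 = 3·7^3 + 3·7^2 + 3·7 ↦ 3·8^3 + 3·8^2 + 3·8|_8 = 1752 ⇒ 1751
(6) 1751|_8 = 3·8^3 + 3·8^2 + 2·8 + 7 ↦ 3·9^3 + 3·9^2 + 2·9 + 7|_9 = 2455 ⇒ 2454
(7) 2454|_9 = 3·9^3 + 3·9^2 + 2·9 + 6 ↦ 3·10^3 + 3·10^2 + 2·10 + 6|_10 = 3326 ⇒ 3325
(8) 3325|_10 = 3·10^3 + 3·10^2 + 2·10 + 5 ↦ 3·11^3 + 3·11^2 + 2·11 + 5|_11 = 4383 ⇒ 4382

5, 27, 255, 467, 775, 1197, 1751, 2454, 3325, 4382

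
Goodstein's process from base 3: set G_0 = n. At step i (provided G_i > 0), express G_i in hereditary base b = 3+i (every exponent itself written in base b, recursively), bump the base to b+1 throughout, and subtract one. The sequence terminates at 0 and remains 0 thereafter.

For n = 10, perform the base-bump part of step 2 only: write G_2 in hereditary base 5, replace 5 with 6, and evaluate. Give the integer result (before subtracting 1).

28

i=0: 10 = 3^2 + 1 (b=3); 3→4: 4^2 + 1 = 17; 17−1 = 16
i=1: 16 = 4^2 (b=4); 4→5: 5^2 = 25; 25−1 = 24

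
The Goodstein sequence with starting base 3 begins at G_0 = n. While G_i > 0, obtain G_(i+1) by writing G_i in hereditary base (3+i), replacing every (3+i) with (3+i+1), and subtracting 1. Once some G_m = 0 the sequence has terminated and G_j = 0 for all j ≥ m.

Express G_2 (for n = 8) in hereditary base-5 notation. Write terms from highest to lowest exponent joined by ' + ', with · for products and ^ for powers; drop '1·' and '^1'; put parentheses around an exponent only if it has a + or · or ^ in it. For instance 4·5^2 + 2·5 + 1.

2·5

step 0: 8 = 2·3 + 2; sub 4 for 3: 2·4 + 2; = 10; G_1 = 10−1 = 9
step 1: 9 = 2·4 + 1; sub 5 for 4: 2·5 + 1; = 11; G_2 = 11−1 = 10
step 2: 10 = 2·5; sub 6 for 5: 2·6; = 12; G_3 = 12−1 = 11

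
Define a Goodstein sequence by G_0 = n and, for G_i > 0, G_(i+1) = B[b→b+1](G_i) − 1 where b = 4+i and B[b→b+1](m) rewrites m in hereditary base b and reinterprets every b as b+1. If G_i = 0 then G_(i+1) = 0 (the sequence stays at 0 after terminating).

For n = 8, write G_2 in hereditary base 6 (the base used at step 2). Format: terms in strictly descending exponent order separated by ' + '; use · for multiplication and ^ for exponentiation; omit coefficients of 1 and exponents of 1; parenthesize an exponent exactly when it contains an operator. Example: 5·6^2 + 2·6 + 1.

6 + 3

8 —HB4→ 2·4 —bump→ 2·5 = 10 —(−1)→ 9
9 —HB5→ 5 + 4 —bump→ 6 + 4 = 10 —(−1)→ 9
9 —HB6→ 6 + 3 —bump→ 7 + 3 = 10 —(−1)→ 9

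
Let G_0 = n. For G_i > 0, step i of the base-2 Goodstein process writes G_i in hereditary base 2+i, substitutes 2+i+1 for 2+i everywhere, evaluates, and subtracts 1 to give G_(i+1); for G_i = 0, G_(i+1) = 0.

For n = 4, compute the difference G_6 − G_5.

30

G_0 = 4. HB_2(4) = 2^2. Bump = 27. G_1 = 26.
G_1 = 26. HB_3(26) = 2·3^2 + 2·3 + 2. Bump = 42. G_2 = 41.
G_2 = 41. HB_4(41) = 2·4^2 + 2·4 + 1. Bump = 61. G_3 = 60.
G_3 = 60. HB_5(60) = 2·5^2 + 2·5. Bump = 84. G_4 = 83.
G_4 = 83. HB_6(83) = 2·6^2 + 6 + 5. Bump = 110. G_5 = 109.
G_5 = 109. HB_7(109) = 2·7^2 + 7 + 4. Bump = 140. G_6 = 139.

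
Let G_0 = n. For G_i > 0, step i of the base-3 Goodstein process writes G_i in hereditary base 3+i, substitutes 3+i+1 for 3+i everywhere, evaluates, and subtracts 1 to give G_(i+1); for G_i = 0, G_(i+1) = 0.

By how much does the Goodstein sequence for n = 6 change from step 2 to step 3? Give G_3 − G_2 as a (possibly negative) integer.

[0] 6 ≡ 2·3 (base 3). Lift 4: 8. −1: 7.
[1] 7 ≡ 4 + 3 (base 4). Lift 5: 8. −1: 7.
[2] 7 ≡ 5 + 2 (base 5). Lift 6: 8. −1: 7.

0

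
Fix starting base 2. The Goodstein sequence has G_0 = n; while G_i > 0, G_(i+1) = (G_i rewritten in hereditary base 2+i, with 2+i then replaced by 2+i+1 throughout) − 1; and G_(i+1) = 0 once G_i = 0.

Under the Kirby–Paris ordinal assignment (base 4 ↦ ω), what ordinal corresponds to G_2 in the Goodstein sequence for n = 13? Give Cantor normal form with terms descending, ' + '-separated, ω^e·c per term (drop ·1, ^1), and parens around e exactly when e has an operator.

step 0: 13 = 2^(2 + 1) + 2^2 + 1; sub 3 for 2: 3^(3 + 1) + 3^3 + 1; = 109; G_1 = 109−1 = 108
step 1: 108 = 3^(3 + 1) + 3^3; sub 4 for 3: 4^(4 + 1) + 4^4; = 1280; G_2 = 1280−1 = 1279
step 2: 1279 = 4^(4 + 1) + 3·4^3 + 3·4^2 + 3·4 + 3; sub 5 for 4: 5^(5 + 1) + 3·5^3 + 3·5^2 + 3·5 + 3; = 16093; G_3 = 16093−1 = 16092

ω^(ω + 1) + ω^3·3 + ω^2·3 + ω·3 + 3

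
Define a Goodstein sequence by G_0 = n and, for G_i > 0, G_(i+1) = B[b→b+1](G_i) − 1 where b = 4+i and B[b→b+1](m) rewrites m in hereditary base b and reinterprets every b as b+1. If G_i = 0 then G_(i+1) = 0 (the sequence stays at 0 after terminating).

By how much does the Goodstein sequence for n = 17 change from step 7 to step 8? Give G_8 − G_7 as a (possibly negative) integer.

4

G_0=17  [base 4] 4^2 + 1  →[4↦5]→  5^2 + 1 = 26  −1 ⇒ G_1=25
G_1=25  [base 5] 5^2  →[5↦6]→  6^2 = 36  −1 ⇒ G_2=35
G_2=35  [base 6] 5·6 + 5  →[6↦7]→  5·7 + 5 = 40  −1 ⇒ G_3=39
G_3=39  [base 7] 5·7 + 4  →[7↦8]→  5·8 + 4 = 44  −1 ⇒ G_4=43
G_4=43  [base 8] 5·8 + 3  →[8↦9]→  5·9 + 3 = 48  −1 ⇒ G_5=47
G_5=47  [base 9] 5·9 + 2  →[9↦10]→  5·10 + 2 = 52  −1 ⇒ G_6=51
G_6=51  [base 10] 5·10 + 1  →[10↦11]→  5·11 + 1 = 56  −1 ⇒ G_7=55
G_7=55  [base 11] 5·11  →[11↦12]→  5·12 = 60  −1 ⇒ G_8=59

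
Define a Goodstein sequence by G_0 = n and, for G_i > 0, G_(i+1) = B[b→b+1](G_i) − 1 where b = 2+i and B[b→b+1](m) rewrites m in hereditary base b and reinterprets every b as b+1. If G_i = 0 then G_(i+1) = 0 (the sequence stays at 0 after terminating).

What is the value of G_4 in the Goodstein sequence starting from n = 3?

1

i=0: 3 = 2 + 1 (b=2); 2→3: 3 + 1 = 4; 4−1 = 3
i=1: 3 = 3 (b=3); 3→4: 4 = 4; 4−1 = 3
i=2: 3 = 3 (b=4); 4→5: 3 = 3; 3−1 = 2
i=3: 2 = 2 (b=5); 5→6: 2 = 2; 2−1 = 1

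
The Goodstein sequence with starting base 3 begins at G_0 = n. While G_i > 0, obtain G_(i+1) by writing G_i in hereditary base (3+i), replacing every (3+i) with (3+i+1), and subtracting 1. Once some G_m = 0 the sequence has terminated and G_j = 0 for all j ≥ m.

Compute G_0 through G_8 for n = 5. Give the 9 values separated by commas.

5, 5, 5, 5, 4, 3, 2, 1, 0

5 —HB3→ 3 + 2 —bump→ 4 + 2 = 6 —(−1)→ 5
5 —HB4→ 4 + 1 —bump→ 5 + 1 = 6 —(−1)→ 5
5 —HB5→ 5 —bump→ 6 = 6 —(−1)→ 5
5 —HB6→ 5 —bump→ 5 = 5 —(−1)→ 4
4 —HB7→ 4 —bump→ 4 = 4 —(−1)→ 3
3 —HB8→ 3 —bump→ 3 = 3 —(−1)→ 2
2 —HB9→ 2 —bump→ 2 = 2 —(−1)→ 1
1 —HB10→ 1 —bump→ 1 = 1 —(−1)→ 0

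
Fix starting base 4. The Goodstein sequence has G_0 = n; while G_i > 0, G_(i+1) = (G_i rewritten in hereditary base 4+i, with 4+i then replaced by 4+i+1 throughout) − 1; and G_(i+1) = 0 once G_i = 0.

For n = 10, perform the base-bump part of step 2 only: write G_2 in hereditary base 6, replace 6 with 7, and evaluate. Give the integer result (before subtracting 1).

step 0: 10 = 2·4 + 2; sub 5 for 4: 2·5 + 2; = 12; G_1 = 12−1 = 11
step 1: 11 = 2·5 + 1; sub 6 for 5: 2·6 + 1; = 13; G_2 = 13−1 = 12

14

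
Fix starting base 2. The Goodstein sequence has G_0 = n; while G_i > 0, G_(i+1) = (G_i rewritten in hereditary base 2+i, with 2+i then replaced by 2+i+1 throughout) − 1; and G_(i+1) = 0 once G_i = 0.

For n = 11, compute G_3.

G_0=11  [base 2] 2^(2 + 1) + 2 + 1  →[2↦3]→  3^(3 + 1) + 3 + 1 = 85  −1 ⇒ G_1=84
G_1=84  [base 3] 3^(3 + 1) + 3  →[3↦4]→  4^(4 + 1) + 4 = 1028  −1 ⇒ G_2=1027
G_2=1027  [base 4] 4^(4 + 1) + 3  →[4↦5]→  5^(5 + 1) + 3 = 15628  −1 ⇒ G_3=15627
G_3=15627  [base 5] 5^(5 + 1) + 2  →[5↦6]→  6^(6 + 1) + 2 = 279938  −1 ⇒ G_4=279937

15627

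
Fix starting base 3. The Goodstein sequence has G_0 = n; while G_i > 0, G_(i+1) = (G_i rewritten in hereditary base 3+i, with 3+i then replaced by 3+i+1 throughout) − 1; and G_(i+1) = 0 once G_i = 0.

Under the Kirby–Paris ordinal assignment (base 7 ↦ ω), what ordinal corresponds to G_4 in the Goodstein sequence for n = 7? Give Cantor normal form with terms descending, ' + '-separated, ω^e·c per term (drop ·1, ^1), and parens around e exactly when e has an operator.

base 3: 7 = 2·3 + 1; at 4: 2·4 + 1 = 9; next = 8
base 4: 8 = 2·4; at 5: 2·5 = 10; next = 9
base 5: 9 = 5 + 4; at 6: 6 + 4 = 10; next = 9
base 6: 9 = 6 + 3; at 7: 7 + 3 = 10; next = 9
base 7: 9 = 7 + 2; at 8: 8 + 2 = 10; next = 9

ω + 2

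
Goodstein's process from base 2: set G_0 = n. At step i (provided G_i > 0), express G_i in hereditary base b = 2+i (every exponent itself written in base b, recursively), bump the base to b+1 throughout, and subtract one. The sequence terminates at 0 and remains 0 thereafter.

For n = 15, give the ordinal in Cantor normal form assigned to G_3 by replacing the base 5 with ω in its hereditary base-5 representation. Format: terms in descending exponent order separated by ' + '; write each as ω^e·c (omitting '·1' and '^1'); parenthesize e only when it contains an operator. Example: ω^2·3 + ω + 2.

(0) 15|_2 = 2^(2 + 1) + 2^2 + 2 + 1 ↦ 3^(3 + 1) + 3^3 + 3 + 1|_3 = 112 ⇒ 111
(1) 111|_3 = 3^(3 + 1) + 3^3 + 3 ↦ 4^(4 + 1) + 4^4 + 4|_4 = 1284 ⇒ 1283
(2) 1283|_4 = 4^(4 + 1) + 4^4 + 3 ↦ 5^(5 + 1) + 5^5 + 3|_5 = 18753 ⇒ 18752

ω^(ω + 1) + ω^ω + 2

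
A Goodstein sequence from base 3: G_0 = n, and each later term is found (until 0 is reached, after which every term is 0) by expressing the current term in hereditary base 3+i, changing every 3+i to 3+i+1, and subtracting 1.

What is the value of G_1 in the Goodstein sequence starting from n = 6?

G_0=6  [base 3] 2·3  →[3↦4]→  2·4 = 8  −1 ⇒ G_1=7
G_1=7  [base 4] 4 + 3  →[4↦5]→  5 + 3 = 8  −1 ⇒ G_2=7

7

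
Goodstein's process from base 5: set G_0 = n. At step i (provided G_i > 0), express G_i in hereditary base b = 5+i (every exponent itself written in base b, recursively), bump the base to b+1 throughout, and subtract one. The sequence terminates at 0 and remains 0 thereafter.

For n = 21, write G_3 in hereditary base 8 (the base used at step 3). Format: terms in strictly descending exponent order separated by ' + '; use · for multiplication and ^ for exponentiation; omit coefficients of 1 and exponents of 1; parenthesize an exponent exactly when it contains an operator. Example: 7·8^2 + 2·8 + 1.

base 5: 21 = 4·5 + 1; at 6: 4·6 + 1 = 25; next = 24
base 6: 24 = 4·6; at 7: 4·7 = 28; next = 27
base 7: 27 = 3·7 + 6; at 8: 3·8 + 6 = 30; next = 29
base 8: 29 = 3·8 + 5; at 9: 3·9 + 5 = 32; next = 31

3·8 + 5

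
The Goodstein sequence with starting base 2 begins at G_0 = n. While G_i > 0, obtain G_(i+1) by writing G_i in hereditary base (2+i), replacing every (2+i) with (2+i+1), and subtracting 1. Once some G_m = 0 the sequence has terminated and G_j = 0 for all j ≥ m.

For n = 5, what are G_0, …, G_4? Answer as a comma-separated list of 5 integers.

5, 27, 255, 467, 775

G_0 = 5. HB_2(5) = 2^2 + 1. Bump = 28. G_1 = 27.
G_1 = 27. HB_3(27) = 3^3. Bump = 256. G_2 = 255.
G_2 = 255. HB_4(255) = 3·4^3 + 3·4^2 + 3·4 + 3. Bump = 468. G_3 = 467.
G_3 = 467. HB_5(467) = 3·5^3 + 3·5^2 + 3·5 + 2. Bump = 776. G_4 = 775.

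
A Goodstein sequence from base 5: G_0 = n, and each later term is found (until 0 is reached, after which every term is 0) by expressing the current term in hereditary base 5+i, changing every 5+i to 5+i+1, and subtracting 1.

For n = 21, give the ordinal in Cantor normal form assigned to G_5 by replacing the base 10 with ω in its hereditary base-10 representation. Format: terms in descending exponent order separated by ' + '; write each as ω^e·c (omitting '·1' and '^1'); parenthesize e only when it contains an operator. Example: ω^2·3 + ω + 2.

[0] 21 ≡ 4·5 + 1 (base 5). Lift 6: 25. −1: 24.
[1] 24 ≡ 4·6 (base 6). Lift 7: 28. −1: 27.
[2] 27 ≡ 3·7 + 6 (base 7). Lift 8: 30. −1: 29.
[3] 29 ≡ 3·8 + 5 (base 8). Lift 9: 32. −1: 31.
[4] 31 ≡ 3·9 + 4 (base 9). Lift 10: 34. −1: 33.
[5] 33 ≡ 3·10 + 3 (base 10). Lift 11: 36. −1: 35.

ω·3 + 3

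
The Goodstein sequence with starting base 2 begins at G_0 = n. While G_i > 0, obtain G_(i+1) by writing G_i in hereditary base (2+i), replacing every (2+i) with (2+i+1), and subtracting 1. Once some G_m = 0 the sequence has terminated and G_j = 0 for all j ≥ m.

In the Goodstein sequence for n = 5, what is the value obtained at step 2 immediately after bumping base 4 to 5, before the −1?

468

i=0: 5 = 2^2 + 1 (b=2); 2→3: 3^3 + 1 = 28; 28−1 = 27
i=1: 27 = 3^3 (b=3); 3→4: 4^4 = 256; 256−1 = 255
i=2: 255 = 3·4^3 + 3·4^2 + 3·4 + 3 (b=4); 4→5: 3·5^3 + 3·5^2 + 3·5 + 3 = 468; 468−1 = 467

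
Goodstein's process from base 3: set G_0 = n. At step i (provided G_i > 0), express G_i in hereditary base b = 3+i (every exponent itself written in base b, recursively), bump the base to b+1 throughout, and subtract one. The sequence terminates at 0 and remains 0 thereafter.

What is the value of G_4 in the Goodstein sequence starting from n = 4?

step 0: 4 = 3 + 1; sub 4 for 3: 4 + 1; = 5; G_1 = 5−1 = 4
step 1: 4 = 4; sub 5 for 4: 5; = 5; G_2 = 5−1 = 4
step 2: 4 = 4; sub 6 for 5: 4; = 4; G_3 = 4−1 = 3
step 3: 3 = 3; sub 7 for 6: 3; = 3; G_4 = 3−1 = 2

2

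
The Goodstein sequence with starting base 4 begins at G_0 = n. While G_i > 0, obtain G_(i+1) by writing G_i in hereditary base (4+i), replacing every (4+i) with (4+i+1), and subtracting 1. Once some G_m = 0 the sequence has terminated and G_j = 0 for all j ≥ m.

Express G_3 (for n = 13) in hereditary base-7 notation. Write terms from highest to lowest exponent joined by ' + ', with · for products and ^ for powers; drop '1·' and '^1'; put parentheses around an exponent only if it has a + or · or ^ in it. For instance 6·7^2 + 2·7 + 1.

2·7 + 4

i=0: 13 = 3·4 + 1 (b=4); 4→5: 3·5 + 1 = 16; 16−1 = 15
i=1: 15 = 3·5 (b=5); 5→6: 3·6 = 18; 18−1 = 17
i=2: 17 = 2·6 + 5 (b=6); 6→7: 2·7 + 5 = 19; 19−1 = 18
i=3: 18 = 2·7 + 4 (b=7); 7→8: 2·8 + 4 = 20; 20−1 = 19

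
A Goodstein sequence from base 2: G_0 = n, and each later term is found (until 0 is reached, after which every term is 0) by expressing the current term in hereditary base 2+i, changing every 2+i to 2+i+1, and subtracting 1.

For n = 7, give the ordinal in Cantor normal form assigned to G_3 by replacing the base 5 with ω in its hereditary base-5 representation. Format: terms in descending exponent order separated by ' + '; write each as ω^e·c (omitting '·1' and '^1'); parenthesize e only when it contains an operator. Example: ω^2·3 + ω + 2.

ω^ω + 2

base 2: 7 = 2^2 + 2 + 1; at 3: 3^3 + 3 + 1 = 31; next = 30
base 3: 30 = 3^3 + 3; at 4: 4^4 + 4 = 260; next = 259
base 4: 259 = 4^4 + 3; at 5: 5^5 + 3 = 3128; next = 3127
base 5: 3127 = 5^5 + 2; at 6: 6^6 + 2 = 46658; next = 46657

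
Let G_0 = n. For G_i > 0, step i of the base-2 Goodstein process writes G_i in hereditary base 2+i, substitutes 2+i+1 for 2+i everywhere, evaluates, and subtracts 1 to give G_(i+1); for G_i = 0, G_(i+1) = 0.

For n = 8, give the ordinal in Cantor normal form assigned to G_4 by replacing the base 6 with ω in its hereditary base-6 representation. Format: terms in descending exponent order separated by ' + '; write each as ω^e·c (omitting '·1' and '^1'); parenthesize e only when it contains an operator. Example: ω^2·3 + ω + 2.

G_0 = 8. HB_2(8) = 2^(2 + 1). Bump = 81. G_1 = 80.
G_1 = 80. HB_3(80) = 2·3^3 + 2·3^2 + 2·3 + 2. Bump = 554. G_2 = 553.
G_2 = 553. HB_4(553) = 2·4^4 + 2·4^2 + 2·4 + 1. Bump = 6311. G_3 = 6310.
G_3 = 6310. HB_5(6310) = 2·5^5 + 2·5^2 + 2·5. Bump = 93396. G_4 = 93395.
G_4 = 93395. HB_6(93395) = 2·6^6 + 2·6^2 + 6 + 5. Bump = 1647196. G_5 = 1647195.

ω^ω·2 + ω^2·2 + ω + 5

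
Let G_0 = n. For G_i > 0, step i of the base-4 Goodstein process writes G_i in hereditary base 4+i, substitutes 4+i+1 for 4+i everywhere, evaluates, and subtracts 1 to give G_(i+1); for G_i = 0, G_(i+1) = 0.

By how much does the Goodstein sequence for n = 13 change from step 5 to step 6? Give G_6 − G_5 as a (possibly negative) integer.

13 —HB4→ 3·4 + 1 —bump→ 3·5 + 1 = 16 —(−1)→ 15
15 —HB5→ 3·5 —bump→ 3·6 = 18 —(−1)→ 17
17 —HB6→ 2·6 + 5 —bump→ 2·7 + 5 = 19 —(−1)→ 18
18 —HB7→ 2·7 + 4 —bump→ 2·8 + 4 = 20 —(−1)→ 19
19 —HB8→ 2·8 + 3 —bump→ 2·9 + 3 = 21 —(−1)→ 20
20 —HB9→ 2·9 + 2 —bump→ 2·10 + 2 = 22 —(−1)→ 21

1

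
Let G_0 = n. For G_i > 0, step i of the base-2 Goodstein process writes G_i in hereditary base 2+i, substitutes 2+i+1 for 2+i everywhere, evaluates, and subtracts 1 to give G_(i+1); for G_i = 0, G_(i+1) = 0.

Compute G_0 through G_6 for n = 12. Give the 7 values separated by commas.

(0) 12|_2 = 2^(2 + 1) + 2^2 ↦ 3^(3 + 1) + 3^3|_3 = 108 ⇒ 107
(1) 107|_3 = 3^(3 + 1) + 2·3^2 + 2·3 + 2 ↦ 4^(4 + 1) + 2·4^2 + 2·4 + 2|_4 = 1066 ⇒ 1065
(2) 1065|_4 = 4^(4 + 1) + 2·4^2 + 2·4 + 1 ↦ 5^(5 + 1) + 2·5^2 + 2·5 + 1|_5 = 15686 ⇒ 15685
(3) 15685|_5 = 5^(5 + 1) + 2·5^2 + 2·5 ↦ 6^(6 + 1) + 2·6^2 + 2·6|_6 = 280020 ⇒ 280019
(4) 280019|_6 = 6^(6 + 1) + 2·6^2 + 6 + 5 ↦ 7^(7 + 1) + 2·7^2 + 7 + 5|_7 = 5764911 ⇒ 5764910
(5) 5764910|_7 = 7^(7 + 1) + 2·7^2 + 7 + 4 ↦ 8^(8 + 1) + 2·8^2 + 8 + 4|_8 = 134217868 ⇒ 134217867

12, 107, 1065, 15685, 280019, 5764910, 134217867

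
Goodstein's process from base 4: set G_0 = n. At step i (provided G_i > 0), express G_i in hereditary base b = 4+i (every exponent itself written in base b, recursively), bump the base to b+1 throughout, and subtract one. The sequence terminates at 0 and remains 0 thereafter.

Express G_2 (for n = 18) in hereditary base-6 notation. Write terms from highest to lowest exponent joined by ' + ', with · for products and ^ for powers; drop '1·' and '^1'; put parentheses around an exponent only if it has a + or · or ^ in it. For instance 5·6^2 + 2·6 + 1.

6^2

(0) 18|_4 = 4^2 + 2 ↦ 5^2 + 2|_5 = 27 ⇒ 26
(1) 26|_5 = 5^2 + 1 ↦ 6^2 + 1|_6 = 37 ⇒ 36
(2) 36|_6 = 6^2 ↦ 7^2|_7 = 49 ⇒ 48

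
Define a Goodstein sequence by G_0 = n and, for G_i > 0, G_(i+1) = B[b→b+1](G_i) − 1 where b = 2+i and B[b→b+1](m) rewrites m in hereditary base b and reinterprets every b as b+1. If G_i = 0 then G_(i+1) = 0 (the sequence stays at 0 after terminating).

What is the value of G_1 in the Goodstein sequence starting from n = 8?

G_0 = 8. HB_2(8) = 2^(2 + 1). Bump = 81. G_1 = 80.
G_1 = 80. HB_3(80) = 2·3^3 + 2·3^2 + 2·3 + 2. Bump = 554. G_2 = 553.

80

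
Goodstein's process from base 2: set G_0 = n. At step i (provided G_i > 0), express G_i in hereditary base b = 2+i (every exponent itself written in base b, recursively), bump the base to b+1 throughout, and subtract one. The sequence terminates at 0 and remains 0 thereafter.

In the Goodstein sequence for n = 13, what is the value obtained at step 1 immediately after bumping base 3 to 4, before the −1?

step 0: 13 = 2^(2 + 1) + 2^2 + 1; sub 3 for 2: 3^(3 + 1) + 3^3 + 1; = 109; G_1 = 109−1 = 108
step 1: 108 = 3^(3 + 1) + 3^3; sub 4 for 3: 4^(4 + 1) + 4^4; = 1280; G_2 = 1280−1 = 1279

1280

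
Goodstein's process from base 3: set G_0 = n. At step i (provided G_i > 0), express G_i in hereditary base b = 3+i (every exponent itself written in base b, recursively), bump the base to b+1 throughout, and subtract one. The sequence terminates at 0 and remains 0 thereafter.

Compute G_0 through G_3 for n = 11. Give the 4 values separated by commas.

11, 17, 25, 35

[0] 11 ≡ 3^2 + 2 (base 3). Lift 4: 18. −1: 17.
[1] 17 ≡ 4^2 + 1 (base 4). Lift 5: 26. −1: 25.
[2] 25 ≡ 5^2 (base 5). Lift 6: 36. −1: 35.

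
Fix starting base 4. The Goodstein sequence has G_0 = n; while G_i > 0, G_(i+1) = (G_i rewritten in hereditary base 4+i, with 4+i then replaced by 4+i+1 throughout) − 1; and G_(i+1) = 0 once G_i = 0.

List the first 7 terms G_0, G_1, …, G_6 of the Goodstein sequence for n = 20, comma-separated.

20, 29, 39, 51, 65, 81, 99

step 0: 20 = 4^2 + 4; sub 5 for 4: 5^2 + 5; = 30; G_1 = 30−1 = 29
step 1: 29 = 5^2 + 4; sub 6 for 5: 6^2 + 4; = 40; G_2 = 40−1 = 39
step 2: 39 = 6^2 + 3; sub 7 for 6: 7^2 + 3; = 52; G_3 = 52−1 = 51
step 3: 51 = 7^2 + 2; sub 8 for 7: 8^2 + 2; = 66; G_4 = 66−1 = 65
step 4: 65 = 8^2 + 1; sub 9 for 8: 9^2 + 1; = 82; G_5 = 82−1 = 81
step 5: 81 = 9^2; sub 10 for 9: 10^2; = 100; G_6 = 100−1 = 99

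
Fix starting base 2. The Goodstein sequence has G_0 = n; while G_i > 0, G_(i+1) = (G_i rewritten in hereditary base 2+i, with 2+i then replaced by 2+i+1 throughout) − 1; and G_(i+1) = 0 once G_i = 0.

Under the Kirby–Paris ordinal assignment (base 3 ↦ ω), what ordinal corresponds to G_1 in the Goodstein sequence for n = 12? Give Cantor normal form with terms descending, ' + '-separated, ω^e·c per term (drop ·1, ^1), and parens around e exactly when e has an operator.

ω^(ω + 1) + ω^2·2 + ω·2 + 2

base 2: 12 = 2^(2 + 1) + 2^2; at 3: 3^(3 + 1) + 3^3 = 108; next = 107
base 3: 107 = 3^(3 + 1) + 2·3^2 + 2·3 + 2; at 4: 4^(4 + 1) + 2·4^2 + 2·4 + 2 = 1066; next = 1065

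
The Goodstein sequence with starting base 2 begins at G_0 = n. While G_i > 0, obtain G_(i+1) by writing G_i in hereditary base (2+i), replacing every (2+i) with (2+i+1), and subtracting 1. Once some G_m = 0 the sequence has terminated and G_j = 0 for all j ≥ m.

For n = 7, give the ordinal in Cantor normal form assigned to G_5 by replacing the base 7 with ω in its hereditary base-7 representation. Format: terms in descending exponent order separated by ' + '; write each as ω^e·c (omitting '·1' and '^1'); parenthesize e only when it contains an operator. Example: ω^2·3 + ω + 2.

ω^ω

G_0 = 7. HB_2(7) = 2^2 + 2 + 1. Bump = 31. G_1 = 30.
G_1 = 30. HB_3(30) = 3^3 + 3. Bump = 260. G_2 = 259.
G_2 = 259. HB_4(259) = 4^4 + 3. Bump = 3128. G_3 = 3127.
G_3 = 3127. HB_5(3127) = 5^5 + 2. Bump = 46658. G_4 = 46657.
G_4 = 46657. HB_6(46657) = 6^6 + 1. Bump = 823544. G_5 = 823543.
G_5 = 823543. HB_7(823543) = 7^7. Bump = 16777216. G_6 = 16777215.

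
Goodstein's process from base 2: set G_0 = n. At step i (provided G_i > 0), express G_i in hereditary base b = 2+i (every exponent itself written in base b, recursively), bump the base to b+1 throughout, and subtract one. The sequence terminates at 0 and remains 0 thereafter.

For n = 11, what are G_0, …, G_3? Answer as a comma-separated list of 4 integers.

base 2: 11 = 2^(2 + 1) + 2 + 1; at 3: 3^(3 + 1) + 3 + 1 = 85; next = 84
base 3: 84 = 3^(3 + 1) + 3; at 4: 4^(4 + 1) + 4 = 1028; next = 1027
base 4: 1027 = 4^(4 + 1) + 3; at 5: 5^(5 + 1) + 3 = 15628; next = 15627

11, 84, 1027, 15627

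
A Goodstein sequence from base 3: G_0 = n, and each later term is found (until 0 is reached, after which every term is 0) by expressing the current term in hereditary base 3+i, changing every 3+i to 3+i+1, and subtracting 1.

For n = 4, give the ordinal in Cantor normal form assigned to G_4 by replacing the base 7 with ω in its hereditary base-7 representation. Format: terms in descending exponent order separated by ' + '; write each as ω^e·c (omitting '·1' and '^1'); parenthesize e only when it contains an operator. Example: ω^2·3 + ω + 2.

2

[0] 4 ≡ 3 + 1 (base 3). Lift 4: 5. −1: 4.
[1] 4 ≡ 4 (base 4). Lift 5: 5. −1: 4.
[2] 4 ≡ 4 (base 5). Lift 6: 4. −1: 3.
[3] 3 ≡ 3 (base 6). Lift 7: 3. −1: 2.
[4] 2 ≡ 2 (base 7). Lift 8: 2. −1: 1.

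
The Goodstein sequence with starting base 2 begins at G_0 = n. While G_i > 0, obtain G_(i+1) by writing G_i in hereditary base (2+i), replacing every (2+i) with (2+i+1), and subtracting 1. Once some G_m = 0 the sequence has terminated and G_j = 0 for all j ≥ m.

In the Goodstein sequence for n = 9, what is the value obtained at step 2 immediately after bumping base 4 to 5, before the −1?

step 0: 9 = 2^(2 + 1) + 1; sub 3 for 2: 3^(3 + 1) + 1; = 82; G_1 = 82−1 = 81
step 1: 81 = 3^(3 + 1); sub 4 for 3: 4^(4 + 1); = 1024; G_2 = 1024−1 = 1023
step 2: 1023 = 3·4^4 + 3·4^3 + 3·4^2 + 3·4 + 3; sub 5 for 4: 3·5^5 + 3·5^3 + 3·5^2 + 3·5 + 3; = 9843; G_3 = 9843−1 = 9842

9843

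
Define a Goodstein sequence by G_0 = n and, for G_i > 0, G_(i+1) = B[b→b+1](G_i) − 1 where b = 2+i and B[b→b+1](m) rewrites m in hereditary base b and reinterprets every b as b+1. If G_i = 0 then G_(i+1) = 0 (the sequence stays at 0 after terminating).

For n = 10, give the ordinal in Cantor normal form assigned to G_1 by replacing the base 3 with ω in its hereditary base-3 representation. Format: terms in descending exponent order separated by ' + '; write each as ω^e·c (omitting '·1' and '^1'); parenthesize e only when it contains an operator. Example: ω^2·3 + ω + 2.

ω^(ω + 1) + 2

G_0 = 10. HB_2(10) = 2^(2 + 1) + 2. Bump = 84. G_1 = 83.
G_1 = 83. HB_3(83) = 3^(3 + 1) + 2. Bump = 1026. G_2 = 1025.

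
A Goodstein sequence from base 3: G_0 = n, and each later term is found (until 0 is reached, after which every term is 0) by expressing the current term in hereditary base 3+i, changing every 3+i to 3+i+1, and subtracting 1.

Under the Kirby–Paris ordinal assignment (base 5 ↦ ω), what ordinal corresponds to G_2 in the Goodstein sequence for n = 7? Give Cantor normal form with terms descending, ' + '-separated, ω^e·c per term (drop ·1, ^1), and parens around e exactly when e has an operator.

G_0=7  [base 3] 2·3 + 1  →[3↦4]→  2·4 + 1 = 9  −1 ⇒ G_1=8
G_1=8  [base 4] 2·4  →[4↦5]→  2·5 = 10  −1 ⇒ G_2=9
G_2=9  [base 5] 5 + 4  →[5↦6]→  6 + 4 = 10  −1 ⇒ G_3=9

ω + 4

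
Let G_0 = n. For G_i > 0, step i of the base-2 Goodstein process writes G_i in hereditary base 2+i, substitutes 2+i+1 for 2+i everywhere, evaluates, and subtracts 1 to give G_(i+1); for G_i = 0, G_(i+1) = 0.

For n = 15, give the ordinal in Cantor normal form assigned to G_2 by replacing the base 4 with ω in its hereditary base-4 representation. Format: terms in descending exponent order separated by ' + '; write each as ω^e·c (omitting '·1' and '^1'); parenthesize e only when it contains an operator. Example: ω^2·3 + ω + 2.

ω^(ω + 1) + ω^ω + 3

(0) 15|_2 = 2^(2 + 1) + 2^2 + 2 + 1 ↦ 3^(3 + 1) + 3^3 + 3 + 1|_3 = 112 ⇒ 111
(1) 111|_3 = 3^(3 + 1) + 3^3 + 3 ↦ 4^(4 + 1) + 4^4 + 4|_4 = 1284 ⇒ 1283
(2) 1283|_4 = 4^(4 + 1) + 4^4 + 3 ↦ 5^(5 + 1) + 5^5 + 3|_5 = 18753 ⇒ 18752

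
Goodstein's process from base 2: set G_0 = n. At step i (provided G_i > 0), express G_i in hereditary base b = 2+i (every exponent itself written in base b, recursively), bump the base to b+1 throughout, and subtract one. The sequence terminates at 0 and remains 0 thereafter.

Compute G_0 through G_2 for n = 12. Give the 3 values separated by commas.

12, 107, 1065

12 —HB2→ 2^(2 + 1) + 2^2 —bump→ 3^(3 + 1) + 3^3 = 108 —(−1)→ 107
107 —HB3→ 3^(3 + 1) + 2·3^2 + 2·3 + 2 —bump→ 4^(4 + 1) + 2·4^2 + 2·4 + 2 = 1066 —(−1)→ 1065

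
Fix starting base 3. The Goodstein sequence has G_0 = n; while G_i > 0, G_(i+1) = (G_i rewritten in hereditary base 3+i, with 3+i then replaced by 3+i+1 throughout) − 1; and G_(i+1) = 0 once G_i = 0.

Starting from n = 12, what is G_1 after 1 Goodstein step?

(0) 12|_3 = 3^2 + 3 ↦ 4^2 + 4|_4 = 20 ⇒ 19
(1) 19|_4 = 4^2 + 3 ↦ 5^2 + 3|_5 = 28 ⇒ 27

19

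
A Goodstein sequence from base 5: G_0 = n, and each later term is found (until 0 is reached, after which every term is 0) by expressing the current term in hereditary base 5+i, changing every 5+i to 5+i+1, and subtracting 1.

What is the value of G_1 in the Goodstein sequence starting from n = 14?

15

G_0 = 14. HB_5(14) = 2·5 + 4. Bump = 16. G_1 = 15.
G_1 = 15. HB_6(15) = 2·6 + 3. Bump = 17. G_2 = 16.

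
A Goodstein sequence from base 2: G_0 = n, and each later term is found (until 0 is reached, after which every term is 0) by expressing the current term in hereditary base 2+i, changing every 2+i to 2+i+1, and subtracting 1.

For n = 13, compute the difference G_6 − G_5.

128453481

13 —HB2→ 2^(2 + 1) + 2^2 + 1 —bump→ 3^(3 + 1) + 3^3 + 1 = 109 —(−1)→ 108
108 —HB3→ 3^(3 + 1) + 3^3 —bump→ 4^(4 + 1) + 4^4 = 1280 —(−1)→ 1279
1279 —HB4→ 4^(4 + 1) + 3·4^3 + 3·4^2 + 3·4 + 3 —bump→ 5^(5 + 1) + 3·5^3 + 3·5^2 + 3·5 + 3 = 16093 —(−1)→ 16092
16092 —HB5→ 5^(5 + 1) + 3·5^3 + 3·5^2 + 3·5 + 2 —bump→ 6^(6 + 1) + 3·6^3 + 3·6^2 + 3·6 + 2 = 280712 —(−1)→ 280711
280711 —HB6→ 6^(6 + 1) + 3·6^3 + 3·6^2 + 3·6 + 1 —bump→ 7^(7 + 1) + 3·7^3 + 3·7^2 + 3·7 + 1 = 5765999 —(−1)→ 5765998
5765998 —HB7→ 7^(7 + 1) + 3·7^3 + 3·7^2 + 3·7 —bump→ 8^(8 + 1) + 3·8^3 + 3·8^2 + 3·8 = 134219480 —(−1)→ 134219479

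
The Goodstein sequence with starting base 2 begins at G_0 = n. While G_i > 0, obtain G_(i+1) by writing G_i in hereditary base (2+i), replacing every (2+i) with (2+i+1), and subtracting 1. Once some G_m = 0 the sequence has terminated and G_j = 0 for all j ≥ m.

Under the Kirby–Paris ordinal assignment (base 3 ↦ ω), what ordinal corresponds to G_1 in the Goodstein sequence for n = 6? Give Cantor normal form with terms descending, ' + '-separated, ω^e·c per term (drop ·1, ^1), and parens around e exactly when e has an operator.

G_0 = 6. HB_2(6) = 2^2 + 2. Bump = 30. G_1 = 29.
G_1 = 29. HB_3(29) = 3^3 + 2. Bump = 258. G_2 = 257.

ω^ω + 2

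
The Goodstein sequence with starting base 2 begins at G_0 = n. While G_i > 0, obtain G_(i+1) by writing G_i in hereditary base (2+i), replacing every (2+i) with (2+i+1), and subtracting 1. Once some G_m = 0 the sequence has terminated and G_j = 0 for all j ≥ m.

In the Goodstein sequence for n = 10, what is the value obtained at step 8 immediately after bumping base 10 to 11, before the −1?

1426559238831

G_0 = 10. HB_2(10) = 2^(2 + 1) + 2. Bump = 84. G_1 = 83.
G_1 = 83. HB_3(83) = 3^(3 + 1) + 2. Bump = 1026. G_2 = 1025.
G_2 = 1025. HB_4(1025) = 4^(4 + 1) + 1. Bump = 15626. G_3 = 15625.
G_3 = 15625. HB_5(15625) = 5^(5 + 1). Bump = 279936. G_4 = 279935.
G_4 = 279935. HB_6(279935) = 5·6^6 + 5·6^5 + 5·6^4 + 5·6^3 + 5·6^2 + 5·6 + 5. Bump = 4215755. G_5 = 4215754.
G_5 = 4215754. HB_7(4215754) = 5·7^7 + 5·7^5 + 5·7^4 + 5·7^3 + 5·7^2 + 5·7 + 4. Bump = 84073324. G_6 = 84073323.
G_6 = 84073323. HB_8(84073323) = 5·8^8 + 5·8^5 + 5·8^4 + 5·8^3 + 5·8^2 + 5·8 + 3. Bump = 1937434593. G_7 = 1937434592.
G_7 = 1937434592. HB_9(1937434592) = 5·9^9 + 5·9^5 + 5·9^4 + 5·9^3 + 5·9^2 + 5·9 + 2. Bump = 50000555552. G_8 = 50000555551.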